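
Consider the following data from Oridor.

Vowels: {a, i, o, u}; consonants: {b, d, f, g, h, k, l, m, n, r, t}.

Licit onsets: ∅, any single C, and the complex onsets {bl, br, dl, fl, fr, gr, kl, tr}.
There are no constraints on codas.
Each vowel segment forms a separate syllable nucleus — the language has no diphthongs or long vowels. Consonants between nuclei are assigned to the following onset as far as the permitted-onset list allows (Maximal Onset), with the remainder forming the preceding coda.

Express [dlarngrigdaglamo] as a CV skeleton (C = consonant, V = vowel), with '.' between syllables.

CCVCC.CCVC.CVC.CV.CV

Vowels present: a, i, a, a, o; each is a nucleus, giving 5 syllables.
/a…i/ gap (V1→V2): cluster /rngr/ — the longest permitted-onset suffix is /gr/; onset = /gr/, preceding coda = /rn/.
/i…a/ gap (V2→V3): /gd/; trying suffixes from longest down, /d/ is the first permitted one, so coda /g/ | onset /d/.
/a…a/ gap (V3→V4): /gl/ splits as /g/ + /l/ (/l/ is the longest suffix that is a licit onset).
/a…o/ gap (V4→V5): just /m/ — single C goes to the following onset.
So the parse is dlarn.grig.dag.la.mo.
Mapping each syllable to C/V: /dlarn/ → CCVCC, /grig/ → CCVC, /dag/ → CVC, /la/ → CV, /mo/ → CV.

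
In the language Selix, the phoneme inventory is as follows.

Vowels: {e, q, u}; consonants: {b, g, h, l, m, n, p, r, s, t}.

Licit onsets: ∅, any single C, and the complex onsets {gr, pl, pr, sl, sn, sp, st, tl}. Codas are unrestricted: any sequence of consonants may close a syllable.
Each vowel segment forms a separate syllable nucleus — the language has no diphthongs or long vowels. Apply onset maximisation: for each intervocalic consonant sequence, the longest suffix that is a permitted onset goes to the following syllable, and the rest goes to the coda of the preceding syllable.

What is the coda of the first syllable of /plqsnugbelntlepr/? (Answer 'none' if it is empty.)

none

The vowels are q, u, e, e — 4 nuclei, so 4 syllables.
V1 /q/ – V2 /u/: cluster /sn/ — /sn/ is itself a permitted onset, so the whole cluster goes right; preceding coda = ∅.
V2 /u/ – V3 /e/: /gb/; trying suffixes from longest down, /b/ is the first permitted one, so coda /g/ | onset /b/.
V3 /e/ – V4 /e/: /lntl/; trying suffixes from longest down, /tl/ is the first permitted one, so coda /ln/ | onset /tl/.
So the parse is plq.snug.beln.tlepr.
Syllable 1 is /plq/: onset /pl/, nucleus /q/, coda ∅.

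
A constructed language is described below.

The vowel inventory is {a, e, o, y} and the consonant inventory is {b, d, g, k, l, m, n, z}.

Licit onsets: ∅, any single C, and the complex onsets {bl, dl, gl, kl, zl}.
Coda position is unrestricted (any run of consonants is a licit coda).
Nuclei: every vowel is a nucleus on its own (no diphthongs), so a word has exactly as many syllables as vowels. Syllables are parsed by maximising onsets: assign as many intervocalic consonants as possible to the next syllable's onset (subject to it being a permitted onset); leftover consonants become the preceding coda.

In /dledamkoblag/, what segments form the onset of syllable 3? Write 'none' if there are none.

k

Nuclei (vowels): e, a, o, a → 4 syllables.
Between /e/ (V1) and /a/ (V2): just /d/ — single C goes to the following onset.
Between /a/ (V2) and /o/ (V3): /mk/; trying suffixes from longest down, /k/ is the first permitted one, so coda /m/ | onset /k/.
Between /o/ (V3) and /a/ (V4): cluster /bl/ — /bl/ is itself a permitted onset, so the whole cluster goes right; preceding coda = ∅.
Syllabification: dle.dam.ko.blag.
Syllable 3 is /ko/: onset /k/, nucleus /o/, coda ∅.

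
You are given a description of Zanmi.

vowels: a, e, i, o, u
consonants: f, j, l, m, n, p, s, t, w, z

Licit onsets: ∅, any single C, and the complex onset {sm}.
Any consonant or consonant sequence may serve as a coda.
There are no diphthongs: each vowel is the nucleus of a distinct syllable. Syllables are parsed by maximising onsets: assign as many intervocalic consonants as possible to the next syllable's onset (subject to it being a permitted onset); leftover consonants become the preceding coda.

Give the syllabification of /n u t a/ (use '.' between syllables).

Vowels present: u, a; each is a nucleus, giving 2 syllables.
/u…a/ gap (V1→V2): just /t/ — single C goes to the following onset.

nu.ta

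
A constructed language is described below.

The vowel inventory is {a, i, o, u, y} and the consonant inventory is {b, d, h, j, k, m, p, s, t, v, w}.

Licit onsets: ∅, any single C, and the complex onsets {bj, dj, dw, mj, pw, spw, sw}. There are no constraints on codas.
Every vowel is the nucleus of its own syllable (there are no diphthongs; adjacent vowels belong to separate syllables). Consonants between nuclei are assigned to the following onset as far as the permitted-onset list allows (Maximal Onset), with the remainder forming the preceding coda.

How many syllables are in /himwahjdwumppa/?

The vowels are i, a, u, a — 4 nuclei, so 4 syllables.

4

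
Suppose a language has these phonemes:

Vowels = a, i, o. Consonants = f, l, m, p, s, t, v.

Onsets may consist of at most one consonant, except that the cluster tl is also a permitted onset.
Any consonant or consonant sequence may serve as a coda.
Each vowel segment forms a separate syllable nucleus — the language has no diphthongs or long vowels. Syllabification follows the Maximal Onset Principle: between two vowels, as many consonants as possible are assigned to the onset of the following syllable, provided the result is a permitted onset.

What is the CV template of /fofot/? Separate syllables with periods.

CV.CVC

The vowels are o, o — 2 nuclei, so 2 syllables.
Between /o/ (V1) and /o/ (V2): /f/ is a single consonant, so it becomes the next onset.
Putting it together: fo.fot.
Mapping each syllable to C/V: /fo/ → CV, /fot/ → CVC.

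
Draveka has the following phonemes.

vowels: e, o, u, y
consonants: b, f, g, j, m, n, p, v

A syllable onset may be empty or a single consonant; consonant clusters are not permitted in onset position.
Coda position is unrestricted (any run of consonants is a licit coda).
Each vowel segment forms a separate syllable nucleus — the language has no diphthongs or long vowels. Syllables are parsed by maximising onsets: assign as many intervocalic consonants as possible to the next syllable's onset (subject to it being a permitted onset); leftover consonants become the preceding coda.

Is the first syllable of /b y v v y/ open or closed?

Vowels present: y, y; each is a nucleus, giving 2 syllables.
V1 /y/ – V2 /y/: /vv/ — longest licit onset from the right is /v/, leaving /v/ as coda.
Result: byv.vy.
Syllable 1 is /byv/ with coda /v/, so it is closed.

closed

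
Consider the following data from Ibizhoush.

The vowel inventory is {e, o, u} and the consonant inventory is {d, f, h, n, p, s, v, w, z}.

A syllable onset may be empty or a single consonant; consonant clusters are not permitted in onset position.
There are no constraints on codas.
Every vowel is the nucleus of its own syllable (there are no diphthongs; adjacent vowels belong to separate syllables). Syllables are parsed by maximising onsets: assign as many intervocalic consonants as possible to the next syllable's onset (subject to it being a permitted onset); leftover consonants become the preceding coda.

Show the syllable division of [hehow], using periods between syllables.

The vowels are e, o — 2 nuclei, so 2 syllables.
σ1/σ2 boundary: just /h/ — single C goes to the following onset.

he.how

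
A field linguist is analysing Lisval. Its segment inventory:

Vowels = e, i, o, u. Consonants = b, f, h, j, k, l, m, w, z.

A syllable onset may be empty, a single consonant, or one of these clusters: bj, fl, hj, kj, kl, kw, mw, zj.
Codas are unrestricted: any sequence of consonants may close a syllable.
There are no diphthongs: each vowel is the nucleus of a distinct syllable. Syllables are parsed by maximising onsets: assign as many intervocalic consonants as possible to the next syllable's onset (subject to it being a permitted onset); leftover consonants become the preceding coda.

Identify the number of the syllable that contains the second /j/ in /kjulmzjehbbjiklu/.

2

Nuclei (vowels): u, e, i, u → 4 syllables.
V1 /u/ – V2 /e/: cluster /lmzj/ — the longest permitted-onset suffix is /zj/; onset = /zj/, preceding coda = /lm/.
V2 /e/ – V3 /i/: /hbbj/ — longest licit onset from the right is /bj/, leaving /hb/ as coda.
V3 /i/ – V4 /u/: /kl/ is a licit onset in full, so it all attaches to the next syllable.
So the parse is kjulm.zjehb.bji.klu.
The second /j/ is in the onset of syllable 2 (/zjehb/).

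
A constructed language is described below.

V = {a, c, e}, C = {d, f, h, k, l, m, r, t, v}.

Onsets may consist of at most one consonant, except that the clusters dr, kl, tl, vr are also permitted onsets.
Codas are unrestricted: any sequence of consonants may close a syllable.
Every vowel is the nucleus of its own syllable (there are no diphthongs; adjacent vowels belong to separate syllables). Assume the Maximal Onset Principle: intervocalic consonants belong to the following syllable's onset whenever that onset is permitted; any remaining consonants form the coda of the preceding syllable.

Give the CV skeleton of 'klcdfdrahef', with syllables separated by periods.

The vowels are c, a, e — 3 nuclei, so 3 syllables.
/c…a/ gap (V1→V2): /dfdr/; trying suffixes from longest down, /dr/ is the first permitted one, so coda /df/ | onset /dr/.
/a…e/ gap (V2→V3): just /h/ — single C goes to the following onset.
Putting it together: klcdf.dra.hef.
Mapping each syllable to C/V: /klcdf/ → CCVCC, /dra/ → CCV, /hef/ → CVC.

CCVCC.CCV.CVC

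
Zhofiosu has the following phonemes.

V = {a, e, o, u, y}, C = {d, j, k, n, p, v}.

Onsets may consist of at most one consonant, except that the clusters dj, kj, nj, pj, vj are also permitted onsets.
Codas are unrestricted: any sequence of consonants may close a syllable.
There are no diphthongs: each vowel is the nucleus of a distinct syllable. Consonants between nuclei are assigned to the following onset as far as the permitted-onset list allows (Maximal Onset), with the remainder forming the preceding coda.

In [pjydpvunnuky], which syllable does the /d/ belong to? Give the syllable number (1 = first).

Vowels present: y, u, u, y; each is a nucleus, giving 4 syllables.
V1 /y/ – V2 /u/: /dpv/ — longest licit onset from the right is /v/, leaving /dp/ as coda.
V2 /u/ – V3 /u/: cluster /nn/ — the longest permitted-onset suffix is /n/; onset = /n/, preceding coda = /n/.
V3 /u/ – V4 /y/: /k/ → onset of the next syllable (single consonants are always licit onsets).
So the parse is pjydp.vun.nu.ky.
The /d/ is in the coda of syllable 1 (/pjydp/).

1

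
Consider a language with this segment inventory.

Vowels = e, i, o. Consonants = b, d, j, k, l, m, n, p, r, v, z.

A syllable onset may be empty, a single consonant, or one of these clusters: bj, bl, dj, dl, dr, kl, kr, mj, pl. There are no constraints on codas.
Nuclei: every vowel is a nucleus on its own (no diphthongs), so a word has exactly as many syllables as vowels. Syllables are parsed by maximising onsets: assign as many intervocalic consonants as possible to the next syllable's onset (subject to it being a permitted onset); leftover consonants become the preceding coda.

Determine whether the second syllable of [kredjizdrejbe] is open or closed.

closed

The vowels are e, i, e, e — 4 nuclei, so 4 syllables.
/e…i/ gap (V1→V2): /dj/ — entire cluster is a permitted onset → onset /dj/, coda ∅.
/i…e/ gap (V2→V3): /zdr/ splits as /z/ + /dr/ (/dr/ is the longest suffix that is a licit onset).
/e…e/ gap (V3→V4): /jb/ splits as /j/ + /b/ (/b/ is the longest suffix that is a licit onset).
Putting it together: kre.djiz.drej.be.
Syllable 2 is /djiz/ with coda /z/, so it is closed.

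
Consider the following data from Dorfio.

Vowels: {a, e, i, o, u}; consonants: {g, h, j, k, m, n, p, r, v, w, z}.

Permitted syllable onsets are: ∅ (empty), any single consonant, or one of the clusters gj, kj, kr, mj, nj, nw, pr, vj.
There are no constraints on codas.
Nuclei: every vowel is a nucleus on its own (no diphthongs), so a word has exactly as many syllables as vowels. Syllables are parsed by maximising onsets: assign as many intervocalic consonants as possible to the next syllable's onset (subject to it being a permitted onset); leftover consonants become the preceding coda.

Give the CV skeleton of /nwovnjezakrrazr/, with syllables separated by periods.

Vowels present: o, e, a, a; each is a nucleus, giving 4 syllables.
/o…e/ gap (V1→V2): /vnj/; trying suffixes from longest down, /nj/ is the first permitted one, so coda /v/ | onset /nj/.
/e…a/ gap (V2→V3): /z/ → onset of the next syllable (single consonants are always licit onsets).
/a…a/ gap (V3→V4): cluster /krr/ — the longest permitted-onset suffix is /r/; onset = /r/, preceding coda = /kr/.
So the parse is nwov.nje.zakr.razr.
Mapping each syllable to C/V: /nwov/ → CCVC, /nje/ → CCV, /zakr/ → CVCC, /razr/ → CVCC.

CCVC.CCV.CVCC.CVCC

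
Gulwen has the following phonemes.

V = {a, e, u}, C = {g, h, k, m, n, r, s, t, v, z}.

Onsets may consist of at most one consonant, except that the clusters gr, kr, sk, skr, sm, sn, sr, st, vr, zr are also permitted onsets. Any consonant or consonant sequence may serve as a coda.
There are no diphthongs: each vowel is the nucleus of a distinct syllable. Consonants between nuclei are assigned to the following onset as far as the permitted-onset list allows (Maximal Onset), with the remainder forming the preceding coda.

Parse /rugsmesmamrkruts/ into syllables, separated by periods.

The vowels are u, e, a, u — 4 nuclei, so 4 syllables.
/u…e/ gap (V1→V2): /gsm/ — longest licit onset from the right is /sm/, leaving /g/ as coda.
/e…a/ gap (V2→V3): cluster /sm/ — /sm/ is itself a permitted onset, so the whole cluster goes right; preceding coda = ∅.
/a…u/ gap (V3→V4): /mrkr/ splits as /mr/ + /kr/ (/kr/ is the longest suffix that is a licit onset).

rug.sme.smamr.kruts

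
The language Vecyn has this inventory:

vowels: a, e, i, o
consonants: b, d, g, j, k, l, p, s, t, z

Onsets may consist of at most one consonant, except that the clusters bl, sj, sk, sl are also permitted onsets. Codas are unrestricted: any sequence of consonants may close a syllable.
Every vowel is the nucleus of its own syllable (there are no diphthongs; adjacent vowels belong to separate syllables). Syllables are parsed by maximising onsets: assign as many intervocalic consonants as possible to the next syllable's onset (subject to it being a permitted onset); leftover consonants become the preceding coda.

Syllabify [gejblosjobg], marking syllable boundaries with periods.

gej.blo.sjobg

Nuclei (vowels): e, o, o → 3 syllables.
/e…o/ gap (V1→V2): /jbl/; trying suffixes from longest down, /bl/ is the first permitted one, so coda /j/ | onset /bl/.
/o…o/ gap (V2→V3): /sj/ is a licit onset in full, so it all attaches to the next syllable.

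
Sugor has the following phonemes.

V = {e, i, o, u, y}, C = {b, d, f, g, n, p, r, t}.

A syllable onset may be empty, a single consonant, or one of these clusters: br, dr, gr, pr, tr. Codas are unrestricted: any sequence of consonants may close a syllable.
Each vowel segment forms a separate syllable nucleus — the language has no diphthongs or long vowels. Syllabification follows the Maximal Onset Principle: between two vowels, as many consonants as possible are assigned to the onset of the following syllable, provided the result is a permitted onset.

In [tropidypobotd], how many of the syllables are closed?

1

Vowels present: o, i, y, o, o; each is a nucleus, giving 5 syllables.
/o…i/ gap (V1→V2): just /p/ — single C goes to the following onset.
/i…y/ gap (V2→V3): /d/ is a single consonant, so it becomes the next onset.
/y…o/ gap (V3→V4): just /p/ — single C goes to the following onset.
/o…o/ gap (V4→V5): /b/ → onset of the next syllable (single consonants are always licit onsets).
Putting it together: tro.pi.dy.po.botd.
Classifying each syllable: /tro/ (open), /pi/ (open), /dy/ (open), /po/ (open), /botd/ (closed).
Closed syllables: 1.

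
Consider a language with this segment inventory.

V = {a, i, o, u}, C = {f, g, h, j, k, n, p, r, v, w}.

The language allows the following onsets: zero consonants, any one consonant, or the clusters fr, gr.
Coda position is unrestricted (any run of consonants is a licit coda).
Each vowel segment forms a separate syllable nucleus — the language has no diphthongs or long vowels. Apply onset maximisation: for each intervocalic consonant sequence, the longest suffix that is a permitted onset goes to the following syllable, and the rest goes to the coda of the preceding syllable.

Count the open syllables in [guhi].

Vowels present: u, i; each is a nucleus, giving 2 syllables.
V1 /u/ – V2 /i/: just /h/ — single C goes to the following onset.
Putting it together: gu.hi.
Classifying each syllable: /gu/ (open), /hi/ (open).
Open syllables: 2.

2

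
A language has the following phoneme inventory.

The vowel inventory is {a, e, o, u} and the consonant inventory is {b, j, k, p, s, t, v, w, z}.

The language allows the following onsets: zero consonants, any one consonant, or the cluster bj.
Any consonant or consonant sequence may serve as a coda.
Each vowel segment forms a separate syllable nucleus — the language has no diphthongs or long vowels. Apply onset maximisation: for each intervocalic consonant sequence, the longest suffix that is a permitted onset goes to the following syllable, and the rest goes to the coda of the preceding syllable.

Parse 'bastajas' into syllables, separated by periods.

Nuclei (vowels): a, a, a → 3 syllables.
V1 /a/ – V2 /a/: /st/ splits as /s/ + /t/ (/t/ is the longest suffix that is a licit onset).
V2 /a/ – V3 /a/: /j/ is a single consonant, so it becomes the next onset.

bas.ta.jas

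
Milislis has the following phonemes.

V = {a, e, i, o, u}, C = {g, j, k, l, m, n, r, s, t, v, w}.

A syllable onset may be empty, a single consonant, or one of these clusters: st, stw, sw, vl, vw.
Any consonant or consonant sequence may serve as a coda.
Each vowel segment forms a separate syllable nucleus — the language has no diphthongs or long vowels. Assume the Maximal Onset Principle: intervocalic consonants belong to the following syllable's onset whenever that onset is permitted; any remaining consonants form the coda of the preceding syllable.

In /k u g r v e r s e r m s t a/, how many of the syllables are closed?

3

Nuclei (vowels): u, e, e, a → 4 syllables.
Between /u/ (V1) and /e/ (V2): /grv/ — longest licit onset from the right is /v/, leaving /gr/ as coda.
Between /e/ (V2) and /e/ (V3): /rs/; trying suffixes from longest down, /s/ is the first permitted one, so coda /r/ | onset /s/.
Between /e/ (V3) and /a/ (V4): /rmst/; trying suffixes from longest down, /st/ is the first permitted one, so coda /rm/ | onset /st/.
Syllabification: kugr.ver.serm.sta.
Classifying each syllable: /kugr/ (closed), /ver/ (closed), /serm/ (closed), /sta/ (open).
Closed syllables: 3.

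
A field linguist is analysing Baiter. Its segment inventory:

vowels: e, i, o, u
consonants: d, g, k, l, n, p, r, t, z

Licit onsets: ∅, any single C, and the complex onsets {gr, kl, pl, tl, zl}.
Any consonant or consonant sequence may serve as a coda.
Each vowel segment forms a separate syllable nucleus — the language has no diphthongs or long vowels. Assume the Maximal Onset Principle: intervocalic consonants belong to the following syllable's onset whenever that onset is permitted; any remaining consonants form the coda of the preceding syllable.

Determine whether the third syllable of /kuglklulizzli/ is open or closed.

The vowels are u, u, i, i — 4 nuclei, so 4 syllables.
σ1/σ2 boundary: /glkl/ splits as /gl/ + /kl/ (/kl/ is the longest suffix that is a licit onset).
σ2/σ3 boundary: just /l/ — single C goes to the following onset.
σ3/σ4 boundary: /zzl/; trying suffixes from longest down, /zl/ is the first permitted one, so coda /z/ | onset /zl/.
Result: kugl.klu.liz.zli.
Syllable 3 is /liz/ with coda /z/, so it is closed.

closed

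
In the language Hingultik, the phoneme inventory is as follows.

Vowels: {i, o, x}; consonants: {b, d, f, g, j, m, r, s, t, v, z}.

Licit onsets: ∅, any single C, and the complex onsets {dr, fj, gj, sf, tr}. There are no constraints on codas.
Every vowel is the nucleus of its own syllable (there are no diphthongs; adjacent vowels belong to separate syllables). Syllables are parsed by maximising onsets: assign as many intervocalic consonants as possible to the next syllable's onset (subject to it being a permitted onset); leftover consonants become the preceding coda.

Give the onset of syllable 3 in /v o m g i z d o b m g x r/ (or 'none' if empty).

The vowels are o, i, o, x — 4 nuclei, so 4 syllables.
V1 /o/ – V2 /i/: /mg/; trying suffixes from longest down, /g/ is the first permitted one, so coda /m/ | onset /g/.
V2 /i/ – V3 /o/: /zd/ — longest licit onset from the right is /d/, leaving /z/ as coda.
V3 /o/ – V4 /x/: /bmg/; trying suffixes from longest down, /g/ is the first permitted one, so coda /bm/ | onset /g/.
So the parse is vom.giz.dobm.gxr.
Syllable 3 is /dobm/: onset /d/, nucleus /o/, coda /bm/.

d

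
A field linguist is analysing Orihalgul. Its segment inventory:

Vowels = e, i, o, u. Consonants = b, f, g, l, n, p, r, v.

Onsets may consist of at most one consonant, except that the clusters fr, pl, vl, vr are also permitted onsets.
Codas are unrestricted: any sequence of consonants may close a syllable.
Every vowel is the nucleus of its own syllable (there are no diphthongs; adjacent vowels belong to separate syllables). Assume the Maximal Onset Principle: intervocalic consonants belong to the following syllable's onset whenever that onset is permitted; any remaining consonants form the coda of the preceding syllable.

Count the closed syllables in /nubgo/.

Nuclei (vowels): u, o → 2 syllables.
V1 /u/ – V2 /o/: /bg/; trying suffixes from longest down, /g/ is the first permitted one, so coda /b/ | onset /g/.
Putting it together: nub.go.
Classifying each syllable: /nub/ (closed), /go/ (open).
Closed syllables: 1.

1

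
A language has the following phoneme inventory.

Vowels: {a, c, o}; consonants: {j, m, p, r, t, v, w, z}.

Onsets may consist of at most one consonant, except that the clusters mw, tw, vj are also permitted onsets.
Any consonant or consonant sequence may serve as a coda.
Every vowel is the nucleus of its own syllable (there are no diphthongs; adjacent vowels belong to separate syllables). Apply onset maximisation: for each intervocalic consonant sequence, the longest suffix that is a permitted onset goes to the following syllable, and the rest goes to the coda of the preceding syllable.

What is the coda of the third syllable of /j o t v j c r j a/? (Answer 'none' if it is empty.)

none

Vowels present: o, c, a; each is a nucleus, giving 3 syllables.
/o…c/ gap (V1→V2): cluster /tvj/ — the longest permitted-onset suffix is /vj/; onset = /vj/, preceding coda = /t/.
/c…a/ gap (V2→V3): /rj/ — longest licit onset from the right is /j/, leaving /r/ as coda.
Result: jot.vjcr.ja.
Syllable 3 is /ja/: onset /j/, nucleus /a/, coda ∅.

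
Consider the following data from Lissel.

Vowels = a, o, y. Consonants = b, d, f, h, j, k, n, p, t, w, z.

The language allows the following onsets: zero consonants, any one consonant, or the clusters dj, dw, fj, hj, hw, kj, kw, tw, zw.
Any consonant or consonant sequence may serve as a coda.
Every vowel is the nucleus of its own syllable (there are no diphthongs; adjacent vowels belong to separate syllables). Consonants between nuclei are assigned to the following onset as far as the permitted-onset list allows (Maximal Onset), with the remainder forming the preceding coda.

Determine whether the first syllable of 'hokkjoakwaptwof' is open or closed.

closed

Nuclei (vowels): o, o, a, a, o → 5 syllables.
Between /o/ (V1) and /o/ (V2): /kkj/ splits as /k/ + /kj/ (/kj/ is the longest suffix that is a licit onset).
Between /o/ (V2) and /a/ (V3): nothing intervenes; syllable break is V.V.
Between /a/ (V3) and /a/ (V4): /kw/ — entire cluster is a permitted onset → onset /kw/, coda ∅.
Between /a/ (V4) and /o/ (V5): /ptw/ splits as /p/ + /tw/ (/tw/ is the longest suffix that is a licit onset).
Result: hok.kjo.a.kwap.twof.
Syllable 1 is /hok/ with coda /k/, so it is closed.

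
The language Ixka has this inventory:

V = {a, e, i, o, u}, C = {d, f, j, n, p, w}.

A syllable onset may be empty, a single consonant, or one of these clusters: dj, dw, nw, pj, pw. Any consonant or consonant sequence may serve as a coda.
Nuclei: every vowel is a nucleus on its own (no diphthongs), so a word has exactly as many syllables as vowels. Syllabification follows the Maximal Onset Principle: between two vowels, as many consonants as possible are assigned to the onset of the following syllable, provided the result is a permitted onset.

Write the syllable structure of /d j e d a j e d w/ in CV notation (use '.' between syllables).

CCV.CV.CVCC

Nuclei (vowels): e, a, e → 3 syllables.
/e…a/ gap (V1→V2): just /d/ — single C goes to the following onset.
/a…e/ gap (V2→V3): /j/ → onset of the next syllable (single consonants are always licit onsets).
Putting it together: dje.da.jedw.
Mapping each syllable to C/V: /dje/ → CCV, /da/ → CV, /jedw/ → CVCC.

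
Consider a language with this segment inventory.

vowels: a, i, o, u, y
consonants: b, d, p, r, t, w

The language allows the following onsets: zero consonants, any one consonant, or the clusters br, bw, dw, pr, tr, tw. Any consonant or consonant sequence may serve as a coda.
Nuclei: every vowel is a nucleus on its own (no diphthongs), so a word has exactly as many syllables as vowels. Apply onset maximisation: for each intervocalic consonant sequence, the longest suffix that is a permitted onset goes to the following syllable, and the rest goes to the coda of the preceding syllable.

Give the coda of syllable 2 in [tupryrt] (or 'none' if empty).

Nuclei (vowels): u, y → 2 syllables.
Between /u/ (V1) and /y/ (V2): cluster /pr/ — /pr/ is itself a permitted onset, so the whole cluster goes right; preceding coda = ∅.
So the parse is tu.pryrt.
Syllable 2 is /pryrt/: onset /pr/, nucleus /y/, coda /rt/.

rt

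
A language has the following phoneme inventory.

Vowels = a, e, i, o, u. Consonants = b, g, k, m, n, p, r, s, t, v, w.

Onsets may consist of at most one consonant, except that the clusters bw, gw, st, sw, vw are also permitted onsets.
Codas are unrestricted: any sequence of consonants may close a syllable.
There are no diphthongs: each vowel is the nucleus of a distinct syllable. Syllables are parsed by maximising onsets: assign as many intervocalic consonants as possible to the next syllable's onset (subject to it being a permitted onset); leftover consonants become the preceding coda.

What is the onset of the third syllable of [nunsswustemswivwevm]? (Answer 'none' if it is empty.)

st

Nuclei (vowels): u, u, e, i, e → 5 syllables.
Between /u/ (V1) and /u/ (V2): /nssw/; trying suffixes from longest down, /sw/ is the first permitted one, so coda /ns/ | onset /sw/.
Between /u/ (V2) and /e/ (V3): /st/ is a licit onset in full, so it all attaches to the next syllable.
Between /e/ (V3) and /i/ (V4): /msw/; trying suffixes from longest down, /sw/ is the first permitted one, so coda /m/ | onset /sw/.
Between /i/ (V4) and /e/ (V5): /vw/ is a licit onset in full, so it all attaches to the next syllable.
Putting it together: nuns.swu.stem.swi.vwevm.
Syllable 3 is /stem/: onset /st/, nucleus /e/, coda /m/.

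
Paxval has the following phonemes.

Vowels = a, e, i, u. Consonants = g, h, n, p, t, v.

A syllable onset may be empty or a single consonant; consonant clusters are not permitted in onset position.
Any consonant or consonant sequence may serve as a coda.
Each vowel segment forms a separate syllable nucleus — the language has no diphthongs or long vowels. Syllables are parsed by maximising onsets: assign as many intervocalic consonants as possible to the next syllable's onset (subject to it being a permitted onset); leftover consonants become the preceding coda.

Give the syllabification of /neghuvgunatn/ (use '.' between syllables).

Nuclei (vowels): e, u, u, a → 4 syllables.
Between /e/ (V1) and /u/ (V2): /gh/ — longest licit onset from the right is /h/, leaving /g/ as coda.
Between /u/ (V2) and /u/ (V3): /vg/ splits as /v/ + /g/ (/g/ is the longest suffix that is a licit onset).
Between /u/ (V3) and /a/ (V4): just /n/ — single C goes to the following onset.

neg.huv.gu.natn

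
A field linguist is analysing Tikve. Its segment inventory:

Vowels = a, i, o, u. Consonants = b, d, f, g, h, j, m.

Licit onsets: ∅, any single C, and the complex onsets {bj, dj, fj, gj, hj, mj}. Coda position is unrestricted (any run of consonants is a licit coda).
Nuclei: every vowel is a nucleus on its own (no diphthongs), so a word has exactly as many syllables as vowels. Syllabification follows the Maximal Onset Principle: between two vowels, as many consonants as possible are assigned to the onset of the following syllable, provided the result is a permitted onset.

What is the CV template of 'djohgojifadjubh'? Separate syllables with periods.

CCVC.CV.CV.CV.CCVCC

Vowels present: o, o, i, a, u; each is a nucleus, giving 5 syllables.
V1 /o/ – V2 /o/: /hg/ — longest licit onset from the right is /g/, leaving /h/ as coda.
V2 /o/ – V3 /i/: /j/ → onset of the next syllable (single consonants are always licit onsets).
V3 /i/ – V4 /a/: /f/ is a single consonant, so it becomes the next onset.
V4 /a/ – V5 /u/: /dj/ — entire cluster is a permitted onset → onset /dj/, coda ∅.
Result: djoh.go.ji.fa.djubh.
Mapping each syllable to C/V: /djoh/ → CCVC, /go/ → CV, /ji/ → CV, /fa/ → CV, /djubh/ → CCVCC.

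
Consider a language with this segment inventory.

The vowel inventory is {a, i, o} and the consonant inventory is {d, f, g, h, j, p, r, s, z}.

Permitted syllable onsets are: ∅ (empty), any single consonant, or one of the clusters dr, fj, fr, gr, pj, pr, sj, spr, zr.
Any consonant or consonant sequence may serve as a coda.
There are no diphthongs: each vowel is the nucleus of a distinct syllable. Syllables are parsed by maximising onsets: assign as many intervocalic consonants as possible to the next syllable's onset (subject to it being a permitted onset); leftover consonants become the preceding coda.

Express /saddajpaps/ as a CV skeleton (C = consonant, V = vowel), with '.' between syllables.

CVC.CVC.CVCC

Vowels present: a, a, a; each is a nucleus, giving 3 syllables.
σ1/σ2 boundary: /dd/ — longest licit onset from the right is /d/, leaving /d/ as coda.
σ2/σ3 boundary: /jp/ splits as /j/ + /p/ (/p/ is the longest suffix that is a licit onset).
Result: sad.daj.paps.
Mapping each syllable to C/V: /sad/ → CVC, /daj/ → CVC, /paps/ → CVCC.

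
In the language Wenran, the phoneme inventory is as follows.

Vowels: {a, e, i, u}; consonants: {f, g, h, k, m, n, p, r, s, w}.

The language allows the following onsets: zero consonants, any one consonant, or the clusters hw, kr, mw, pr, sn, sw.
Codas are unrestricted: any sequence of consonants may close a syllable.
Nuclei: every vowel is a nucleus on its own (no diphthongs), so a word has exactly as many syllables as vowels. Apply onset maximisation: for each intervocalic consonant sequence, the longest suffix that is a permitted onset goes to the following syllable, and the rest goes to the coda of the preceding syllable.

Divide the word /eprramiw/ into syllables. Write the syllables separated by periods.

Vowels present: e, a, i; each is a nucleus, giving 3 syllables.
σ1/σ2 boundary: cluster /prr/ — the longest permitted-onset suffix is /r/; onset = /r/, preceding coda = /pr/.
σ2/σ3 boundary: just /m/ — single C goes to the following onset.

epr.ra.miw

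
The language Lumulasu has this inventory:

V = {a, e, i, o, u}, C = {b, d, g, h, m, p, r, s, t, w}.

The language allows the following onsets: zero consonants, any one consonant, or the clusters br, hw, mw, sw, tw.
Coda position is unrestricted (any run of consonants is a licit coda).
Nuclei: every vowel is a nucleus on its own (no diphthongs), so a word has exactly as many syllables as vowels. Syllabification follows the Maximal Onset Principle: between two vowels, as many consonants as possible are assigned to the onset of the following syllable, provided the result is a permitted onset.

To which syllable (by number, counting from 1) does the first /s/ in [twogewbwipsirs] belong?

4

Vowels present: o, e, i, i; each is a nucleus, giving 4 syllables.
σ1/σ2 boundary: just /g/ — single C goes to the following onset.
σ2/σ3 boundary: /wbw/ splits as /wb/ + /w/ (/w/ is the longest suffix that is a licit onset).
σ3/σ4 boundary: /ps/ splits as /p/ + /s/ (/s/ is the longest suffix that is a licit onset).
Syllabification: two.gewb.wip.sirs.
The first /s/ is in the onset of syllable 4 (/sirs/).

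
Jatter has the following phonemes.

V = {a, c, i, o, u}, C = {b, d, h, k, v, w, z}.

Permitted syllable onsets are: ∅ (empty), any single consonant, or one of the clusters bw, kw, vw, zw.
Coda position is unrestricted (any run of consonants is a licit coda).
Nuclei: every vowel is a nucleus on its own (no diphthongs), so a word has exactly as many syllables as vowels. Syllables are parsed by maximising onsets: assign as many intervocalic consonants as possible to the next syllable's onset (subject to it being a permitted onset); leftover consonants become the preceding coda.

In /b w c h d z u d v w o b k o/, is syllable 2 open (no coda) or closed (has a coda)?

closed

The vowels are c, u, o, o — 4 nuclei, so 4 syllables.
Between /c/ (V1) and /u/ (V2): /hdz/; trying suffixes from longest down, /z/ is the first permitted one, so coda /hd/ | onset /z/.
Between /u/ (V2) and /o/ (V3): /dvw/ splits as /d/ + /vw/ (/vw/ is the longest suffix that is a licit onset).
Between /o/ (V3) and /o/ (V4): /bk/ — longest licit onset from the right is /k/, leaving /b/ as coda.
Putting it together: bwchd.zud.vwob.ko.
Syllable 2 is /zud/ with coda /d/, so it is closed.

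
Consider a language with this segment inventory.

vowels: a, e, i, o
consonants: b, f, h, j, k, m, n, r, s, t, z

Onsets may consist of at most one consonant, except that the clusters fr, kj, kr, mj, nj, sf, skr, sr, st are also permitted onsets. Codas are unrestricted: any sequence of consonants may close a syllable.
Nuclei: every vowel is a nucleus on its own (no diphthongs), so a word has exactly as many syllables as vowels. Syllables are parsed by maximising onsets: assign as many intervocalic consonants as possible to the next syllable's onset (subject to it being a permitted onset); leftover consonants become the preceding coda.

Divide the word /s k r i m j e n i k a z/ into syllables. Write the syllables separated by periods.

Vowels present: i, e, i, a; each is a nucleus, giving 4 syllables.
σ1/σ2 boundary: /mj/ — entire cluster is a permitted onset → onset /mj/, coda ∅.
σ2/σ3 boundary: /n/ is a single consonant, so it becomes the next onset.
σ3/σ4 boundary: /k/ is a single consonant, so it becomes the next onset.

skri.mje.ni.kaz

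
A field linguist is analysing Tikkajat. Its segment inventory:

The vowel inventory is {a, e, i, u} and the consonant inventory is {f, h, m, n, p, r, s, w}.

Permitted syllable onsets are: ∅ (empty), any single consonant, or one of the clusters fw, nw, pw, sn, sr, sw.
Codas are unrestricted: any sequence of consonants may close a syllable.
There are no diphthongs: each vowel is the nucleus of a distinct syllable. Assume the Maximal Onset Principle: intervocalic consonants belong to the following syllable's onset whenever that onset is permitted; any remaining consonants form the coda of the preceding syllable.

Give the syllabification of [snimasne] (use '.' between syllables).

sni.ma.sne

Nuclei (vowels): i, a, e → 3 syllables.
V1 /i/ – V2 /a/: /m/ is a single consonant, so it becomes the next onset.
V2 /a/ – V3 /e/: cluster /sn/ — /sn/ is itself a permitted onset, so the whole cluster goes right; preceding coda = ∅.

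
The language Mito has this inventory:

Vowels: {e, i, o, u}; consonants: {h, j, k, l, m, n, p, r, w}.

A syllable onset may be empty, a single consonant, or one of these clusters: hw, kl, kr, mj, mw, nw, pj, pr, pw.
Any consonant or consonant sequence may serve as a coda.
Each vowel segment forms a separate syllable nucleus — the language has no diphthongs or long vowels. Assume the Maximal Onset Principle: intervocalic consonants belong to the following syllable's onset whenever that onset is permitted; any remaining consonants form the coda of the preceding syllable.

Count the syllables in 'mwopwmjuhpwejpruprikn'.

5

The vowels are o, u, e, u, i — 5 nuclei, so 5 syllables.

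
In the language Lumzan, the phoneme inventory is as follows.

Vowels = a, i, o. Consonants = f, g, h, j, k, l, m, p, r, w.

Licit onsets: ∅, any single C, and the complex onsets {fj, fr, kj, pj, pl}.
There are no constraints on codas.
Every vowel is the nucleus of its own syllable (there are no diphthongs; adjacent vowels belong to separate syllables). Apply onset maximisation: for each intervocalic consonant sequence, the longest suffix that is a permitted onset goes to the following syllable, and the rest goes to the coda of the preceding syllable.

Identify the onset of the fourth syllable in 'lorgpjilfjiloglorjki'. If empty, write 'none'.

l

Vowels present: o, i, i, o, o, i; each is a nucleus, giving 6 syllables.
σ1/σ2 boundary: /rgpj/; trying suffixes from longest down, /pj/ is the first permitted one, so coda /rg/ | onset /pj/.
σ2/σ3 boundary: /lfj/ — longest licit onset from the right is /fj/, leaving /l/ as coda.
σ3/σ4 boundary: /l/ → onset of the next syllable (single consonants are always licit onsets).
σ4/σ5 boundary: /gl/; trying suffixes from longest down, /l/ is the first permitted one, so coda /g/ | onset /l/.
σ5/σ6 boundary: /rjk/ splits as /rj/ + /k/ (/k/ is the longest suffix that is a licit onset).
So the parse is lorg.pjil.fji.log.lorj.ki.
Syllable 4 is /log/: onset /l/, nucleus /o/, coda /g/.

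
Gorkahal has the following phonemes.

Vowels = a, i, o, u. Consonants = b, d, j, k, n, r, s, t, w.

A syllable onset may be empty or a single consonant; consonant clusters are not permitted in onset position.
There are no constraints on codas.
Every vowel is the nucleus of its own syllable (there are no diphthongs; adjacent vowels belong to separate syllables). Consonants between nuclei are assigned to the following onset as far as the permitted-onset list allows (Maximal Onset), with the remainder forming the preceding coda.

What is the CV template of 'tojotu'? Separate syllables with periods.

Vowels present: o, o, u; each is a nucleus, giving 3 syllables.
σ1/σ2 boundary: /j/ is a single consonant, so it becomes the next onset.
σ2/σ3 boundary: /t/ is a single consonant, so it becomes the next onset.
Syllabification: to.jo.tu.
Mapping each syllable to C/V: /to/ → CV, /jo/ → CV, /tu/ → CV.

CV.CV.CV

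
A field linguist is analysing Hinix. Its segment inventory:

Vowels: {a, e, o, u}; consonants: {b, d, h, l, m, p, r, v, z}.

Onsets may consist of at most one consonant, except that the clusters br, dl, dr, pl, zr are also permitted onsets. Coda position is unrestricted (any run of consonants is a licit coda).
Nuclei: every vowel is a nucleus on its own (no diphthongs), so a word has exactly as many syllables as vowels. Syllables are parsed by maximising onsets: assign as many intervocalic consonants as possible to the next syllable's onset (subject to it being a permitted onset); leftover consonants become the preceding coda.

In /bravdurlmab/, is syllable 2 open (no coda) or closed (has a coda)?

The vowels are a, u, a — 3 nuclei, so 3 syllables.
V1 /a/ – V2 /u/: /vd/; trying suffixes from longest down, /d/ is the first permitted one, so coda /v/ | onset /d/.
V2 /u/ – V3 /a/: cluster /rlm/ — the longest permitted-onset suffix is /m/; onset = /m/, preceding coda = /rl/.
Syllabification: brav.durl.mab.
Syllable 2 is /durl/ with coda /rl/, so it is closed.

closed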